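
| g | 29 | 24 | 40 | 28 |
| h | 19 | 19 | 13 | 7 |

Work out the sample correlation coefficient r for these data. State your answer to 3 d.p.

n = 4, Σg = 121, Σh = 58, Σg² = 3801, Σh² = 940, Σgh = 1723
nΣgh − ΣgΣh = 6892 − 7018 = -126
nΣg² − (Σg)² = 15204 − 14641 = 563; nΣh² − (Σh)² = 3760 − 3364 = 396
r = -126 / √(563 × 396) = -126 / 472.1737 ≈ -0.267

-0.267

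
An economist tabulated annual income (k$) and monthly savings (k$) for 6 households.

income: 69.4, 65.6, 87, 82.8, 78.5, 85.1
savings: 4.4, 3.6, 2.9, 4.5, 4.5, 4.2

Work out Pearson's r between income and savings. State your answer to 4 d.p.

-0.1535

n = 6, Σx = 468.4, Σy = 24.1, Σx² = 36948.82, Σy² = 98.87, Σxy = 1877.09
nΣxy − ΣxΣy = 11262.54 − 11288.44 = -25.9
nΣx² − (Σx)² = 221692.92 − 219398.56 = 2294.36; nΣy² − (Σy)² = 593.22 − 580.81 = 12.41
r = -25.9 / √(2294.36 × 12.41) = -25.9 / 168.7395 ≈ -0.1535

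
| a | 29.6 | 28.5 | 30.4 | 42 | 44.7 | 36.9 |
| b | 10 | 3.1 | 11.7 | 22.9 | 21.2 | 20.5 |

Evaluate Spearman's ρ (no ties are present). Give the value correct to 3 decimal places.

Rank a: 2, 1, 3, 5, 6, 4
Rank b: 2, 1, 3, 6, 5, 4
d = rank(a) − rank(b): 0, 0, 0, -1, 1, 0; Σd² = 2
ρ = 1 − 6Σd² / [n(n²−1)] = 1 − 6×2 / (6×35) = 1 − 12/210 ≈ 0.943

0.943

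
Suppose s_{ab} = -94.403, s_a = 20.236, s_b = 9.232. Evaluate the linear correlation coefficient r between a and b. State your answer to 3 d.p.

-0.505

r = Cov(a,b) / (s_a · s_b) = -94.403 / (20.236 × 9.232)
  = -94.403 / 186.8188 ≈ -0.505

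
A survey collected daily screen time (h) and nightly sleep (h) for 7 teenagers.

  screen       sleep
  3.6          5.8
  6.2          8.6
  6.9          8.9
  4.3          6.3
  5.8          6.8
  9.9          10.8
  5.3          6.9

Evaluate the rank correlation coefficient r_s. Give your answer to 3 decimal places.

0.964

Rank screen: 1, 5, 6, 2, 4, 7, 3
Rank sleep: 1, 5, 6, 2, 3, 7, 4
d = rank(screen) − rank(sleep): 0, 0, 0, 0, 1, 0, -1; Σd² = 2
ρ = 1 − 6Σd² / [n(n²−1)] = 1 − 6×2 / (7×48) = 1 − 12/336 ≈ 0.964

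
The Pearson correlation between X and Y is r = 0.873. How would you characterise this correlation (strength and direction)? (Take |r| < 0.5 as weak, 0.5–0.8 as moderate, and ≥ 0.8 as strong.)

r = 0.873 > 0 so the relationship is positive.
|r| = 0.873, which falls in the strong range.

strong positive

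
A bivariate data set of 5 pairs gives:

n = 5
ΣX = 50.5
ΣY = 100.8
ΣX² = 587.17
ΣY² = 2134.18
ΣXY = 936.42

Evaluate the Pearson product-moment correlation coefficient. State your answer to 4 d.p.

r = (nΣXY − ΣXΣY) / √[(nΣX² − (ΣX)²)(nΣY² − (ΣY)²)]
Numerator: 5×936.42 − 50.5×100.8 = -408.3
Denominator: √[(2935.85 − 2550.25)(10670.9 − 10160.64)] = √[385.6 × 510.26] = 443.5722
r = -408.3 / 443.5722 ≈ -0.9205

-0.9205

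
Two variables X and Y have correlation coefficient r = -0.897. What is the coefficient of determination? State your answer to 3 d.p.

r² = (-0.897)² = 0.805

0.805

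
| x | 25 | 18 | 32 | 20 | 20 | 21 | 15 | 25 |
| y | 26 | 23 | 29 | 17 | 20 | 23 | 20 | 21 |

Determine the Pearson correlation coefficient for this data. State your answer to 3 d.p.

n = 8, Σx = 176, Σy = 179, Σx² = 4064, Σy² = 4105, Σxy = 4040
nΣxy − ΣxΣy = 32320 − 31504 = 816
nΣx² − (Σx)² = 32512 − 30976 = 1536; nΣy² − (Σy)² = 32840 − 32041 = 799
r = 816 / √(1536 × 799) = 816 / 1107.8195 ≈ 0.737

0.737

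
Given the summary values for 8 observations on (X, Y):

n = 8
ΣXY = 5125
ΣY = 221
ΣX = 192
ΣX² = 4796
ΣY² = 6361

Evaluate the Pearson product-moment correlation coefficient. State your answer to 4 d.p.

-0.8161

r = (nΣXY − ΣXΣY) / √[(nΣX² − (ΣX)²)(nΣY² − (ΣY)²)]
Numerator: 8×5125 − 192×221 = -1432
Denominator: √[(38368 − 36864)(50888 − 48841)] = √[1504 × 2047] = 1754.6190
r = -1432 / 1754.6190 ≈ -0.8161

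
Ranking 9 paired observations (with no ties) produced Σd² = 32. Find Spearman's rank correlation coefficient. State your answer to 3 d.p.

0.733

ρ = 1 − 6Σd² / [n(n²−1)] = 1 − 6×32 / (9×80)
  = 1 − 192/720 = 1 − 0.2667 ≈ 0.733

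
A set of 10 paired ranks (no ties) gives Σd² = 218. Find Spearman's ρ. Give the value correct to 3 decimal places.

-0.321

ρ = 1 − 6Σd² / [n(n²−1)] = 1 − 6×218 / (10×99)
  = 1 − 1308/990 = 1 − 1.3212 ≈ -0.321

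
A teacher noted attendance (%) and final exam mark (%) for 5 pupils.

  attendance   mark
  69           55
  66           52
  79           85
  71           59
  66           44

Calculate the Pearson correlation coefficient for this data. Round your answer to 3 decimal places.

0.979

n = 5, Σx = 351, Σy = 295, Σx² = 24755, Σy² = 18371, Σxy = 21035
nΣxy − ΣxΣy = 105175 − 103545 = 1630
nΣx² − (Σx)² = 123775 − 123201 = 574; nΣy² − (Σy)² = 91855 − 87025 = 4830
r = 1630 / √(574 × 4830) = 1630 / 1665.0586 ≈ 0.979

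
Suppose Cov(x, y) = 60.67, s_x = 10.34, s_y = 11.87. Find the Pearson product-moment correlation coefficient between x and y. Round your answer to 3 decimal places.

0.494

r = Cov(x,y) / (s_x · s_y) = 60.67 / (10.34 × 11.87)
  = 60.67 / 122.7358 ≈ 0.494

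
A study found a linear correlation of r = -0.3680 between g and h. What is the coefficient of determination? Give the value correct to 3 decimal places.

r² = (-0.3680)² = 0.135

0.135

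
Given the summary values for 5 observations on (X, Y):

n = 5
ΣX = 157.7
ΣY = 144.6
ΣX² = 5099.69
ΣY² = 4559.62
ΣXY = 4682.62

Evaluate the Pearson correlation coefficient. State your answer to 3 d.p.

r = (nΣXY − ΣXΣY) / √[(nΣX² − (ΣX)²)(nΣY² − (ΣY)²)]
Numerator: 5×4682.62 − 157.7×144.6 = 609.68
Denominator: √[(25498.45 − 24869.29)(22798.1 − 20909.16)] = √[629.16 × 1888.94] = 1090.1585
r = 609.68 / 1090.1585 ≈ 0.559

0.559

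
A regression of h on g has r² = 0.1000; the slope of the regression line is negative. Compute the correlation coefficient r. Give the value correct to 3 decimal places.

-0.316

|r| = √0.1000 = 0.316
The association is negative, so r = −0.316.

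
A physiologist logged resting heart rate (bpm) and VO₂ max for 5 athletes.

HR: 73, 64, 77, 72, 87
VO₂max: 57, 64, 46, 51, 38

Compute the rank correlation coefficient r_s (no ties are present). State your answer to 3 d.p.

-0.900

Rank HR: 3, 1, 4, 2, 5
Rank VO₂max: 4, 5, 2, 3, 1
d = rank(HR) − rank(VO₂max): -1, -4, 2, -1, 4; Σd² = 38
ρ = 1 − 6Σd² / [n(n²−1)] = 1 − 6×38 / (5×24) = 1 − 228/120 ≈ -0.900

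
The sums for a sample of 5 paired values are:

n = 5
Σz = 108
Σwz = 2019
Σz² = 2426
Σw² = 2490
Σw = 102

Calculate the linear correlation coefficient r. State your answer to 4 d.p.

r = (nΣwz − ΣwΣz) / √[(nΣw² − (Σw)²)(nΣz² − (Σz)²)]
Numerator: 5×2019 − 102×108 = -921
Denominator: √[(12450 − 10404)(12130 − 11664)] = √[2046 × 466] = 976.4405
r = -921 / 976.4405 ≈ -0.9432

-0.9432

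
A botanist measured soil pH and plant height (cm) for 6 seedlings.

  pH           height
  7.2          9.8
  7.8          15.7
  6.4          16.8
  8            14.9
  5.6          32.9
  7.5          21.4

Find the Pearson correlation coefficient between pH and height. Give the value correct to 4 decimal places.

n = 6, Σx = 42.5, Σy = 111.5, Σx² = 305.25, Σy² = 2387.15, Σxy = 764.48
nΣxy − ΣxΣy = 4586.88 − 4738.75 = -151.87
nΣx² − (Σx)² = 1831.5 − 1806.25 = 25.25; nΣy² − (Σy)² = 14322.9 − 12432.25 = 1890.65
r = -151.87 / √(25.25 × 1890.65) = -151.87 / 218.4924 ≈ -0.6951

-0.6951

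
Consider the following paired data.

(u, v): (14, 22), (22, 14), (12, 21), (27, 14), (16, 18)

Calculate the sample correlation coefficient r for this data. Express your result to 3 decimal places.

-0.921

n = 5, Σu = 91, Σv = 89, Σu² = 1809, Σv² = 1641, Σuv = 1534
nΣuv − ΣuΣv = 7670 − 8099 = -429
nΣu² − (Σu)² = 9045 − 8281 = 764; nΣv² − (Σv)² = 8205 − 7921 = 284
r = -429 / √(764 × 284) = -429 / 465.8068 ≈ -0.921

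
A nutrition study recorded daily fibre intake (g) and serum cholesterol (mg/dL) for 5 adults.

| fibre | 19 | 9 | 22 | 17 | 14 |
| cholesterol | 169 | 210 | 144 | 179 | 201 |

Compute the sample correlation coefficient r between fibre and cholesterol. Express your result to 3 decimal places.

n = 5, Σx = 81, Σy = 903, Σx² = 1411, Σy² = 165839, Σxy = 14126
nΣxy − ΣxΣy = 70630 − 73143 = -2513
nΣx² − (Σx)² = 7055 − 6561 = 494; nΣy² − (Σy)² = 829195 − 815409 = 13786
r = -2513 / √(494 × 13786) = -2513 / 2609.6521 ≈ -0.963

-0.963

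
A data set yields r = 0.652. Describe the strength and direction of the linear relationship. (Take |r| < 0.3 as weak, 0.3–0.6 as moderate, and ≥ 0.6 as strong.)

r = 0.652 > 0 so the relationship is positive.
|r| = 0.652, which falls in the strong range.

strong positive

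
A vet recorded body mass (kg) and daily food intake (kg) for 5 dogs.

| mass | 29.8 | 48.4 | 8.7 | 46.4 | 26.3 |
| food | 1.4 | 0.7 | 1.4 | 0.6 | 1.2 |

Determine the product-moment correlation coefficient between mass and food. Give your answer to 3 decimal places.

-0.880

n = 5, Σx = 159.6, Σy = 5.3, Σx² = 6150.94, Σy² = 6.21, Σxy = 147.18
nΣxy − ΣxΣy = 735.9 − 845.88 = -109.98
nΣx² − (Σx)² = 30754.7 − 25472.16 = 5282.54; nΣy² − (Σy)² = 31.05 − 28.09 = 2.96
r = -109.98 / √(5282.54 × 2.96) = -109.98 / 125.0453 ≈ -0.880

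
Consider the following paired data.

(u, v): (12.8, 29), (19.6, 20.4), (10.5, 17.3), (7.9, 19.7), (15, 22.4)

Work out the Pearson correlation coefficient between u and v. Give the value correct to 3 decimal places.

0.158

n = 5, Σu = 65.8, Σv = 108.8, Σu² = 945.66, Σv² = 2446.3, Σuv = 1444.32
nΣuv − ΣuΣv = 7221.6 − 7159.04 = 62.56
nΣu² − (Σu)² = 4728.3 − 4329.64 = 398.66; nΣv² − (Σv)² = 12231.5 − 11837.44 = 394.06
r = 62.56 / √(398.66 × 394.06) = 62.56 / 396.3533 ≈ 0.158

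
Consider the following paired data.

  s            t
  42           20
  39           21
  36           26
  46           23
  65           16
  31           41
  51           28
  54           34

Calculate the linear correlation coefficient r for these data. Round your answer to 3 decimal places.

n = 8, Σs = 364, Σt = 209, Σs² = 17400, Σt² = 5923, Σst = 9228
nΣst − ΣsΣt = 73824 − 76076 = -2252
nΣs² − (Σs)² = 139200 − 132496 = 6704; nΣt² − (Σt)² = 47384 − 43681 = 3703
r = -2252 / √(6704 × 3703) = -2252 / 4982.4604 ≈ -0.452

-0.452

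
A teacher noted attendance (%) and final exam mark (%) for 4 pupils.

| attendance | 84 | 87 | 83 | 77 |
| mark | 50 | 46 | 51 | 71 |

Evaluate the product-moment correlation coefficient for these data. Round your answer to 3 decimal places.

-0.975

n = 4, Σx = 331, Σy = 218, Σx² = 27443, Σy² = 12258, Σxy = 17902
nΣxy − ΣxΣy = 71608 − 72158 = -550
nΣx² − (Σx)² = 109772 − 109561 = 211; nΣy² − (Σy)² = 49032 − 47524 = 1508
r = -550 / √(211 × 1508) = -550 / 564.0816 ≈ -0.975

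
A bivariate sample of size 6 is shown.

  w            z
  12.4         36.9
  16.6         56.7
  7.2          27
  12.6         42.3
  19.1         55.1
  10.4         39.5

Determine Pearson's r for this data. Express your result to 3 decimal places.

0.948

n = 6, Σw = 78.3, Σz = 257.5, Σw² = 1112.89, Σz² = 11691.05, Σwz = 3589.37
nΣwz − ΣwΣz = 21536.22 − 20162.25 = 1373.97
nΣw² − (Σw)² = 6677.34 − 6130.89 = 546.45; nΣz² − (Σz)² = 70146.3 − 66306.25 = 3840.05
r = 1373.97 / √(546.45 × 3840.05) = 1373.97 / 1448.5839 ≈ 0.948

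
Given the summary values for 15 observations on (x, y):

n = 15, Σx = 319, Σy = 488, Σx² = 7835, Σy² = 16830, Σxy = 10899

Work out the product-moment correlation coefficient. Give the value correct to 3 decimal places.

r = (nΣxy − ΣxΣy) / √[(nΣx² − (Σx)²)(nΣy² − (Σy)²)]
Numerator: 15×10899 − 319×488 = 7813
Denominator: √[(117525 − 101761)(252450 − 238144)] = √[15764 × 14306] = 15017.3161
r = 7813 / 15017.3161 ≈ 0.520

0.520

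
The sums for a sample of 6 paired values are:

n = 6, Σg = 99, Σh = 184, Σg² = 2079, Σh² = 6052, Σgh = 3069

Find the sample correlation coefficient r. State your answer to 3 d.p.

r = (nΣgh − ΣgΣh) / √[(nΣg² − (Σg)²)(nΣh² − (Σh)²)]
Numerator: 6×3069 − 99×184 = 198
Denominator: √[(12474 − 9801)(36312 − 33856)] = √[2673 × 2456] = 2562.2037
r = 198 / 2562.2037 ≈ 0.077

0.077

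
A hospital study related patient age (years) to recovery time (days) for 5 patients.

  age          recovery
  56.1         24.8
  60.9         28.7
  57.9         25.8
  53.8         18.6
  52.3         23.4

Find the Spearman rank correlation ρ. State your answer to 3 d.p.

0.900

Rank age: 3, 5, 4, 2, 1
Rank recovery: 3, 5, 4, 1, 2
d = rank(age) − rank(recovery): 0, 0, 0, 1, -1; Σd² = 2
ρ = 1 − 6Σd² / [n(n²−1)] = 1 − 6×2 / (5×24) = 1 − 12/120 ≈ 0.900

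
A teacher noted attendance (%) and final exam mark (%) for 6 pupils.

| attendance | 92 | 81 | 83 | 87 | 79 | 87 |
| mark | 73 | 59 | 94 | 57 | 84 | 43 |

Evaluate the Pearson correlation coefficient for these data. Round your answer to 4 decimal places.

-0.3314

n = 6, Σx = 509, Σy = 410, Σx² = 43293, Σy² = 29800, Σxy = 34633
nΣxy − ΣxΣy = 207798 − 208690 = -892
nΣx² − (Σx)² = 259758 − 259081 = 677; nΣy² − (Σy)² = 178800 − 168100 = 10700
r = -892 / √(677 × 10700) = -892 / 2691.4494 ≈ -0.3314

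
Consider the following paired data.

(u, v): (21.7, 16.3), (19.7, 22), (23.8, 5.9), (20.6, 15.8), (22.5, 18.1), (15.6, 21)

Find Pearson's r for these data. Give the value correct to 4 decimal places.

n = 6, Σu = 123.9, Σv = 99.1, Σu² = 2599.39, Σv² = 1802.75, Σuv = 1987.86
nΣuv − ΣuΣv = 11927.16 − 12278.49 = -351.33
nΣu² − (Σu)² = 15596.34 − 15351.21 = 245.13; nΣv² − (Σv)² = 10816.5 − 9820.81 = 995.69
r = -351.33 / √(245.13 × 995.69) = -351.33 / 494.0379 ≈ -0.7111

-0.7111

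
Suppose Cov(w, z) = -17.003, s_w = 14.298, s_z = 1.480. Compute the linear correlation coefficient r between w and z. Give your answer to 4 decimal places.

-0.8035

r = Cov(w,z) / (s_w · s_z) = -17.003 / (14.298 × 1.480)
  = -17.003 / 21.1610 ≈ -0.8035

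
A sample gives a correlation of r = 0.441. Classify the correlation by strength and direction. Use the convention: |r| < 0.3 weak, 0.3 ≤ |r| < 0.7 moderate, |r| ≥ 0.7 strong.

moderate positive

r = 0.441 > 0 so the relationship is positive.
|r| = 0.441, which falls in the moderate range.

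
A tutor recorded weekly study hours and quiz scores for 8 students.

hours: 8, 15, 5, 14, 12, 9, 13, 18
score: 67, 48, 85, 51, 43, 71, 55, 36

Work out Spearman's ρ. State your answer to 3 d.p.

Rank hours: 2, 7, 1, 6, 4, 3, 5, 8
Rank score: 6, 3, 8, 4, 2, 7, 5, 1
d = rank(hours) − rank(score): -4, 4, -7, 2, 2, -4, 0, 7; Σd² = 154
ρ = 1 − 6Σd² / [n(n²−1)] = 1 − 6×154 / (8×63) = 1 − 924/504 ≈ -0.833

-0.833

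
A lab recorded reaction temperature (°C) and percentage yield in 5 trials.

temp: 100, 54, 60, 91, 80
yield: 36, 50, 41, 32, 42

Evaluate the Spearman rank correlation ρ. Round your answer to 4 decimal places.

Rank temp: 5, 1, 2, 4, 3
Rank yield: 2, 5, 3, 1, 4
d = rank(temp) − rank(yield): 3, -4, -1, 3, -1; Σd² = 36
ρ = 1 − 6Σd² / [n(n²−1)] = 1 − 6×36 / (5×24) = 1 − 216/120 ≈ -0.8000

-0.8000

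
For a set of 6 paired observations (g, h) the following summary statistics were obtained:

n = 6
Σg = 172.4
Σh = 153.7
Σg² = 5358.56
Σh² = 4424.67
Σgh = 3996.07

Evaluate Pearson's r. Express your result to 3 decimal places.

r = (nΣgh − ΣgΣh) / √[(nΣg² − (Σg)²)(nΣh² − (Σh)²)]
Numerator: 6×3996.07 − 172.4×153.7 = -2521.46
Denominator: √[(32151.36 − 29721.76)(26548.02 − 23623.69)] = √[2429.6 × 2924.33] = 2665.5116
r = -2521.46 / 2665.5116 ≈ -0.946

-0.946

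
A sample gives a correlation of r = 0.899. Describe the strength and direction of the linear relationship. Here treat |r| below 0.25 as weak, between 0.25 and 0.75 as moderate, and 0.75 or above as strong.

strong positive

r = 0.899 > 0 so the relationship is positive.
|r| = 0.899, which falls in the strong range.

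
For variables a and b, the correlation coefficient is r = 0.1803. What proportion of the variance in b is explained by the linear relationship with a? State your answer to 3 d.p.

0.033

r² = (0.1803)² = 0.033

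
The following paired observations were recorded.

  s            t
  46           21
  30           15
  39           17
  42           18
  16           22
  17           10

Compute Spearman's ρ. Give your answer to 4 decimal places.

0.1429

Rank s: 6, 3, 4, 5, 1, 2
Rank t: 5, 2, 3, 4, 6, 1
d = rank(s) − rank(t): 1, 1, 1, 1, -5, 1; Σd² = 30
ρ = 1 − 6Σd² / [n(n²−1)] = 1 − 6×30 / (6×35) = 1 − 180/210 ≈ 0.1429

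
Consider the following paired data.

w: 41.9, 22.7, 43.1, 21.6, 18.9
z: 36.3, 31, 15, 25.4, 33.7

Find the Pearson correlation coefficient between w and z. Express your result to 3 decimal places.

-0.336

n = 5, Σw = 148.2, Σz = 141.4, Σw² = 4952.28, Σz² = 4284.54, Σwz = 4056.74
nΣwz − ΣwΣz = 20283.7 − 20955.48 = -671.78
nΣw² − (Σw)² = 24761.4 − 21963.24 = 2798.16; nΣz² − (Σz)² = 21422.7 − 19993.96 = 1428.74
r = -671.78 / √(2798.16 × 1428.74) = -671.78 / 1999.4607 ≈ -0.336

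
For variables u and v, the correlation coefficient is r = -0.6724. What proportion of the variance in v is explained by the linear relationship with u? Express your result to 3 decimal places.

r² = (-0.6724)² = 0.452

0.452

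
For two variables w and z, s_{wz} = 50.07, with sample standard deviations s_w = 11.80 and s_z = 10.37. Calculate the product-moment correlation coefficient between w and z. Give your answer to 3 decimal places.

r = Cov(w,z) / (s_w · s_z) = 50.07 / (11.80 × 10.37)
  = 50.07 / 122.3660 ≈ 0.409

0.409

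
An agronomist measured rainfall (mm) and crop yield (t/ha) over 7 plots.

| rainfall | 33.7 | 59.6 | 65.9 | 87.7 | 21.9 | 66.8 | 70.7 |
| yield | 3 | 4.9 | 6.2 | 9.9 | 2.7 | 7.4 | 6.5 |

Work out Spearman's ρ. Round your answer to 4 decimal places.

Rank rainfall: 2, 3, 4, 7, 1, 5, 6
Rank yield: 2, 3, 4, 7, 1, 6, 5
d = rank(rainfall) − rank(yield): 0, 0, 0, 0, 0, -1, 1; Σd² = 2
ρ = 1 − 6Σd² / [n(n²−1)] = 1 − 6×2 / (7×48) = 1 − 12/336 ≈ 0.9643

0.9643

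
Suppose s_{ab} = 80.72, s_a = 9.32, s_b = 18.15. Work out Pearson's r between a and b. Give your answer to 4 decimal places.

r = Cov(a,b) / (s_a · s_b) = 80.72 / (9.32 × 18.15)
  = 80.72 / 169.1580 ≈ 0.4772

0.4772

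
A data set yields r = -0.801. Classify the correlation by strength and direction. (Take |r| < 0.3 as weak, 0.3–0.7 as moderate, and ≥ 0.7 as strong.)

r = -0.801 < 0 so the relationship is negative.
|r| = 0.801, which falls in the strong range.

strong negative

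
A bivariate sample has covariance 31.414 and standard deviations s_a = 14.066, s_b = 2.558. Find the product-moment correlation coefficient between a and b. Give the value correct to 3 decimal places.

0.873

r = Cov(a,b) / (s_a · s_b) = 31.414 / (14.066 × 2.558)
  = 31.414 / 35.9808 ≈ 0.873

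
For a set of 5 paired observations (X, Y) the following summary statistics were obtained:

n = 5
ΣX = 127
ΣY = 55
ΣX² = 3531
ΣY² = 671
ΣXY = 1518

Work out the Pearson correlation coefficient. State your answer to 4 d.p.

r = (nΣXY − ΣXΣY) / √[(nΣX² − (ΣX)²)(nΣY² − (ΣY)²)]
Numerator: 5×1518 − 127×55 = 605
Denominator: √[(17655 − 16129)(3355 − 3025)] = √[1526 × 330] = 709.6337
r = 605 / 709.6337 ≈ 0.8526

0.8526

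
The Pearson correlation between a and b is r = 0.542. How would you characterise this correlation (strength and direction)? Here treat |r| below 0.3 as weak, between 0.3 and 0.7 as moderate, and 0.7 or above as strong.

r = 0.542 > 0 so the relationship is positive.
|r| = 0.542, which falls in the moderate range.

moderate positive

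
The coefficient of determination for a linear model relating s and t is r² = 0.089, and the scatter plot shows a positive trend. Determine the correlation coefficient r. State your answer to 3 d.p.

0.298

|r| = √0.089 = 0.298
The association is positive, so r = 0.298.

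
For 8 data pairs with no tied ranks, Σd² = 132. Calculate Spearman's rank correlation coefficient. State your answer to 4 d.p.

-0.5714

ρ = 1 − 6Σd² / [n(n²−1)] = 1 − 6×132 / (8×63)
  = 1 − 792/504 = 1 − 1.57143 ≈ -0.5714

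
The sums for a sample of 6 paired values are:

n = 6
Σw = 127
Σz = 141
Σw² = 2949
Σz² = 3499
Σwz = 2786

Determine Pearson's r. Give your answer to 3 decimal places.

-0.902

r = (nΣwz − ΣwΣz) / √[(nΣw² − (Σw)²)(nΣz² − (Σz)²)]
Numerator: 6×2786 − 127×141 = -1191
Denominator: √[(17694 − 16129)(20994 − 19881)] = √[1565 × 1113] = 1319.7898
r = -1191 / 1319.7898 ≈ -0.902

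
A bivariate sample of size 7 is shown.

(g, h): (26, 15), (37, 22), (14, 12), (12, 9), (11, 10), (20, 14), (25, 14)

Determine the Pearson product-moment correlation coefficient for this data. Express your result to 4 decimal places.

n = 7, Σg = 145, Σh = 96, Σg² = 3531, Σh² = 1426, Σgh = 2220
nΣgh − ΣgΣh = 15540 − 13920 = 1620
nΣg² − (Σg)² = 24717 − 21025 = 3692; nΣh² − (Σh)² = 9982 − 9216 = 766
r = 1620 / √(3692 × 766) = 1620 / 1681.6872 ≈ 0.9633

0.9633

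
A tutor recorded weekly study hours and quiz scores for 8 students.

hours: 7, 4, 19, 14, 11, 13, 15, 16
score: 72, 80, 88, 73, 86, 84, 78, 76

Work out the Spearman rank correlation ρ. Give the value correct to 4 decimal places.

0.2143

Rank hours: 2, 1, 8, 5, 3, 4, 6, 7
Rank score: 1, 5, 8, 2, 7, 6, 4, 3
d = rank(hours) − rank(score): 1, -4, 0, 3, -4, -2, 2, 4; Σd² = 66
ρ = 1 − 6Σd² / [n(n²−1)] = 1 − 6×66 / (8×63) = 1 − 396/504 ≈ 0.2143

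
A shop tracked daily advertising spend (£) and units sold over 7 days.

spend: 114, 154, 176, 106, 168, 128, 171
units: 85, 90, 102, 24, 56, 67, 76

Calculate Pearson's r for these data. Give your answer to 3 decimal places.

0.533

n = 7, Σx = 1017, Σy = 500, Σx² = 152773, Σy² = 39706, Σxy = 75026
nΣxy − ΣxΣy = 525182 − 508500 = 16682
nΣx² − (Σx)² = 1069411 − 1034289 = 35122; nΣy² − (Σy)² = 277942 − 250000 = 27942
r = 16682 / √(35122 × 27942) = 16682 / 31326.9680 ≈ 0.533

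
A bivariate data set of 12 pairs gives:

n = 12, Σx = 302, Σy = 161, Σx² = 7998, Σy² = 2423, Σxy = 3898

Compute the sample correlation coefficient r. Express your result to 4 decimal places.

-0.4758

r = (nΣxy − ΣxΣy) / √[(nΣx² − (Σx)²)(nΣy² − (Σy)²)]
Numerator: 12×3898 − 302×161 = -1846
Denominator: √[(95976 − 91204)(29076 − 25921)] = √[4772 × 3155] = 3880.1624
r = -1846 / 3880.1624 ≈ -0.4758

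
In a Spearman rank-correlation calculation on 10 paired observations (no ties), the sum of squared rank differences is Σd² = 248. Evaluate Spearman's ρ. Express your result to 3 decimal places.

ρ = 1 − 6Σd² / [n(n²−1)] = 1 − 6×248 / (10×99)
  = 1 − 1488/990 = 1 − 1.5030 ≈ -0.503

-0.503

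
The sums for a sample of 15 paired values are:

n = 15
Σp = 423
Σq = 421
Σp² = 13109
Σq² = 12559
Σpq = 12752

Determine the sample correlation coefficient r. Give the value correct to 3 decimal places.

r = (nΣpq − ΣpΣq) / √[(nΣp² − (Σp)²)(nΣq² − (Σq)²)]
Numerator: 15×12752 − 423×421 = 13197
Denominator: √[(196635 − 178929)(188385 − 177241)] = √[17706 × 11144] = 14046.9094
r = 13197 / 14046.9094 ≈ 0.939

0.939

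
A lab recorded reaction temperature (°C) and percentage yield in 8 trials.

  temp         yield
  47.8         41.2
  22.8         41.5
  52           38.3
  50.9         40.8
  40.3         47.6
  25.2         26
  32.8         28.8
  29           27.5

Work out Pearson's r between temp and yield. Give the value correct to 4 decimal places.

n = 8, Σx = 300.8, Σy = 291.7, Σx² = 12275.46, Σy² = 11078.67, Σxy = 11299.5
nΣxy − ΣxΣy = 90396 − 87743.36 = 2652.64
nΣx² − (Σx)² = 98203.68 − 90480.64 = 7723.04; nΣy² − (Σy)² = 88629.36 − 85088.89 = 3540.47
r = 2652.64 / √(7723.04 × 3540.47) = 2652.64 / 5229.0718 ≈ 0.5073

0.5073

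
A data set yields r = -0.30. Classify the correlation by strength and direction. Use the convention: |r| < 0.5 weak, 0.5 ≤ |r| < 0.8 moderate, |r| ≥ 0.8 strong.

weak negative

r = -0.30 < 0 so the relationship is negative.
|r| = 0.30, which falls in the weak range.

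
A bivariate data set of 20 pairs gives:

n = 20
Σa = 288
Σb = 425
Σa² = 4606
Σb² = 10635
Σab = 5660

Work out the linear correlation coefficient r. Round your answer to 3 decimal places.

-0.536

r = (nΣab − ΣaΣb) / √[(nΣa² − (Σa)²)(nΣb² − (Σb)²)]
Numerator: 20×5660 − 288×425 = -9200
Denominator: √[(92120 − 82944)(212700 − 180625)] = √[9176 × 32075] = 17155.7629
r = -9200 / 17155.7629 ≈ -0.536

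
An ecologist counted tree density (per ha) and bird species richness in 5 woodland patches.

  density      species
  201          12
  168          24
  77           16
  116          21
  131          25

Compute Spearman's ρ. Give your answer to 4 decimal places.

-0.1000

Rank density: 5, 4, 1, 2, 3
Rank species: 1, 4, 2, 3, 5
d = rank(density) − rank(species): 4, 0, -1, -1, -2; Σd² = 22
ρ = 1 − 6Σd² / [n(n²−1)] = 1 − 6×22 / (5×24) = 1 − 132/120 ≈ -0.1000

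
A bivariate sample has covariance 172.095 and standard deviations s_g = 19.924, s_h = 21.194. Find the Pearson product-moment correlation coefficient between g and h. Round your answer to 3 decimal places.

0.408

r = Cov(g,h) / (s_g · s_h) = 172.095 / (19.924 × 21.194)
  = 172.095 / 422.2693 ≈ 0.408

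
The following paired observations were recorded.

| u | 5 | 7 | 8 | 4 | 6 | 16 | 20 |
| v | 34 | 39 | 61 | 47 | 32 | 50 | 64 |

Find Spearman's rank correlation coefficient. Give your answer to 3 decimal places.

0.714

Rank u: 2, 4, 5, 1, 3, 6, 7
Rank v: 2, 3, 6, 4, 1, 5, 7
d = rank(u) − rank(v): 0, 1, -1, -3, 2, 1, 0; Σd² = 16
ρ = 1 − 6Σd² / [n(n²−1)] = 1 − 6×16 / (7×48) = 1 − 96/336 ≈ 0.714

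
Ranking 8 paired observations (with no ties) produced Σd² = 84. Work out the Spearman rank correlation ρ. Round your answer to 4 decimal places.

0.0000

ρ = 1 − 6Σd² / [n(n²−1)] = 1 − 6×84 / (8×63)
  = 1 − 504/504 = 1 − 1.00000 ≈ 0.0000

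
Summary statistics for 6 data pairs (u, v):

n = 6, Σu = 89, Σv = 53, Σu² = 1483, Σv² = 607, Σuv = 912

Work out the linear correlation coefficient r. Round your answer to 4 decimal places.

r = (nΣuv − ΣuΣv) / √[(nΣu² − (Σu)²)(nΣv² − (Σv)²)]
Numerator: 6×912 − 89×53 = 755
Denominator: √[(8898 − 7921)(3642 − 2809)] = √[977 × 833] = 902.1314
r = 755 / 902.1314 ≈ 0.8369

0.8369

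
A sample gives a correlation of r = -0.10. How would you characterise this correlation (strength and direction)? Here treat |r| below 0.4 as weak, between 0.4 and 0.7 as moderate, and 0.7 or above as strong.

weak negative

r = -0.10 < 0 so the relationship is negative.
|r| = 0.10, which falls in the weak range.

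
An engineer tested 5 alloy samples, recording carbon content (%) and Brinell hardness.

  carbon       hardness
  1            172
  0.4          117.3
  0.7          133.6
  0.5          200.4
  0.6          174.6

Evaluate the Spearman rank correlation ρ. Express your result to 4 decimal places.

Rank carbon: 5, 1, 4, 2, 3
Rank hardness: 3, 1, 2, 5, 4
d = rank(carbon) − rank(hardness): 2, 0, 2, -3, -1; Σd² = 18
ρ = 1 − 6Σd² / [n(n²−1)] = 1 − 6×18 / (5×24) = 1 − 108/120 ≈ 0.1000

0.1000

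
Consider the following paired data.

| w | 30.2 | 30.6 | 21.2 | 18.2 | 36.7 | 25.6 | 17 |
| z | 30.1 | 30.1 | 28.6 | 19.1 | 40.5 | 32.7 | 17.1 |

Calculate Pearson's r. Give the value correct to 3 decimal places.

0.903

n = 7, Σw = 179.5, Σz = 198.2, Σw² = 4920.33, Σz² = 5996.74, Σwz = 5398.19
nΣwz − ΣwΣz = 37787.33 − 35576.9 = 2210.43
nΣw² − (Σw)² = 34442.31 − 32220.25 = 2222.06; nΣz² − (Σz)² = 41977.18 − 39283.24 = 2693.94
r = 2210.43 / √(2222.06 × 2693.94) = 2210.43 / 2446.6500 ≈ 0.903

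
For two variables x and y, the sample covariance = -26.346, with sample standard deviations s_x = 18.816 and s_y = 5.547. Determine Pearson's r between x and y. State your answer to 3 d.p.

-0.252

r = Cov(x,y) / (s_x · s_y) = -26.346 / (18.816 × 5.547)
  = -26.346 / 104.3724 ≈ -0.252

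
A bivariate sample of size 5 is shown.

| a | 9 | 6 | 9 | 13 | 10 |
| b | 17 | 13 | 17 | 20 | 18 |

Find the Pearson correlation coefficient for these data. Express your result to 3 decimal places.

0.977

n = 5, Σa = 47, Σb = 85, Σa² = 467, Σb² = 1471, Σab = 824
nΣab − ΣaΣb = 4120 − 3995 = 125
nΣa² − (Σa)² = 2335 − 2209 = 126; nΣb² − (Σb)² = 7355 − 7225 = 130
r = 125 / √(126 × 130) = 125 / 127.9844 ≈ 0.977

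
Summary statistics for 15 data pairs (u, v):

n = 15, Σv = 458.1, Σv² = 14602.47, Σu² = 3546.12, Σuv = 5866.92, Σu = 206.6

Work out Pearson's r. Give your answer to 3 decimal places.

-0.676

r = (nΣuv − ΣuΣv) / √[(nΣu² − (Σu)²)(nΣv² − (Σv)²)]
Numerator: 15×5866.92 − 206.6×458.1 = -6639.66
Denominator: √[(53191.8 − 42683.56)(219037.05 − 209855.61)] = √[10508.24 × 9181.44] = 9822.4628
r = -6639.66 / 9822.4628 ≈ -0.676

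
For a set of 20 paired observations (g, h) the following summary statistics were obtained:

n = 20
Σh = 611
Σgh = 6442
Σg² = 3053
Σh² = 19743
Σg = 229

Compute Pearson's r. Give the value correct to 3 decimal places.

r = (nΣgh − ΣgΣh) / √[(nΣg² − (Σg)²)(nΣh² − (Σh)²)]
Numerator: 20×6442 − 229×611 = -11079
Denominator: √[(61060 − 52441)(394860 − 373321)] = √[8619 × 21539] = 13625.1474
r = -11079 / 13625.1474 ≈ -0.813

-0.813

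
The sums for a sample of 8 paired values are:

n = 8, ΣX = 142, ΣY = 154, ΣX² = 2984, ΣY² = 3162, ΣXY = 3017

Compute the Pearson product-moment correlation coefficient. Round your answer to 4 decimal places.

0.9370

r = (nΣXY − ΣXΣY) / √[(nΣX² − (ΣX)²)(nΣY² − (ΣY)²)]
Numerator: 8×3017 − 142×154 = 2268
Denominator: √[(23872 − 20164)(25296 − 23716)] = √[3708 × 1580] = 2420.4628
r = 2268 / 2420.4628 ≈ 0.9370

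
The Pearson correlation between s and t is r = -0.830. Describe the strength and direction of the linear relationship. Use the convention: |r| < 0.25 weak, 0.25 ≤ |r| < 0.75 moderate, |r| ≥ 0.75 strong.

strong negative

r = -0.830 < 0 so the relationship is negative.
|r| = 0.830, which falls in the strong range.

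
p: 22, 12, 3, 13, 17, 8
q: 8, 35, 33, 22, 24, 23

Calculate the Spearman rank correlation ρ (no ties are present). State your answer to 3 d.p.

-0.600

Rank p: 6, 3, 1, 4, 5, 2
Rank q: 1, 6, 5, 2, 4, 3
d = rank(p) − rank(q): 5, -3, -4, 2, 1, -1; Σd² = 56
ρ = 1 − 6Σd² / [n(n²−1)] = 1 − 6×56 / (6×35) = 1 − 336/210 ≈ -0.600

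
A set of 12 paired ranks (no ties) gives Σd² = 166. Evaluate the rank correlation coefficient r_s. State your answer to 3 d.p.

ρ = 1 − 6Σd² / [n(n²−1)] = 1 − 6×166 / (12×143)
  = 1 − 996/1716 = 1 − 0.5804 ≈ 0.420

0.420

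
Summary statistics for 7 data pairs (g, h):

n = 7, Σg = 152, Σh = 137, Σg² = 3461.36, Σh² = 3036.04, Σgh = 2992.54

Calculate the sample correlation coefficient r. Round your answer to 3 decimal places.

0.074

r = (nΣgh − ΣgΣh) / √[(nΣg² − (Σg)²)(nΣh² − (Σh)²)]
Numerator: 7×2992.54 − 152×137 = 123.78
Denominator: √[(24229.52 − 23104)(21252.28 − 18769)] = √[1125.52 × 2483.28] = 1671.8198
r = 123.78 / 1671.8198 ≈ 0.074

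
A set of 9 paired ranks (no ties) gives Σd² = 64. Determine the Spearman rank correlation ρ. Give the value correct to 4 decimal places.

0.4667

ρ = 1 − 6Σd² / [n(n²−1)] = 1 − 6×64 / (9×80)
  = 1 − 384/720 = 1 − 0.53333 ≈ 0.4667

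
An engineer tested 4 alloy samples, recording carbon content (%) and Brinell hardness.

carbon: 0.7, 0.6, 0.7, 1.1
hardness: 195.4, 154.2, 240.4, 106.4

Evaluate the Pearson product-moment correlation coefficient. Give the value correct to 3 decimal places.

n = 4, Σx = 3.1, Σy = 696.4, Σx² = 2.55, Σy² = 131071.92, Σxy = 514.62
nΣxy − ΣxΣy = 2058.48 − 2158.84 = -100.36
nΣx² − (Σx)² = 10.2 − 9.61 = 0.59; nΣy² − (Σy)² = 524287.68 − 484972.96 = 39314.72
r = -100.36 / √(0.59 × 39314.72) = -100.36 / 152.3013 ≈ -0.659

-0.659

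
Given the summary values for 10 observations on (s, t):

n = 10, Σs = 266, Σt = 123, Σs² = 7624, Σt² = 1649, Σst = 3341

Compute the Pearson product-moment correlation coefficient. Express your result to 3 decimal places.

r = (nΣst − ΣsΣt) / √[(nΣs² − (Σs)²)(nΣt² − (Σt)²)]
Numerator: 10×3341 − 266×123 = 692
Denominator: √[(76240 − 70756)(16490 − 15129)] = √[5484 × 1361] = 2731.9817
r = 692 / 2731.9817 ≈ 0.253

0.253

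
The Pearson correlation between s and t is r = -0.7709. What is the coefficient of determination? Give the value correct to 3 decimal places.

r² = (-0.7709)² = 0.594

0.594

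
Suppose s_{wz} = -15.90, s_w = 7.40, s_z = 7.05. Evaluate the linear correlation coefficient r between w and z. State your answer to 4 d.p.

r = Cov(w,z) / (s_w · s_z) = -15.90 / (7.40 × 7.05)
  = -15.90 / 52.1700 ≈ -0.3048

-0.3048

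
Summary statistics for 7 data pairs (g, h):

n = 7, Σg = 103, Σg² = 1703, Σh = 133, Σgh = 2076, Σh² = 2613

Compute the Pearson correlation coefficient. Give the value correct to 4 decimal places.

0.9373

r = (nΣgh − ΣgΣh) / √[(nΣg² − (Σg)²)(nΣh² − (Σh)²)]
Numerator: 7×2076 − 103×133 = 833
Denominator: √[(11921 − 10609)(18291 − 17689)] = √[1312 × 602] = 888.7204
r = 833 / 888.7204 ≈ 0.9373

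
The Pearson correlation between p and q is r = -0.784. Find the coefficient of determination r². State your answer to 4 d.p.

r² = (-0.784)² = 0.6147

0.6147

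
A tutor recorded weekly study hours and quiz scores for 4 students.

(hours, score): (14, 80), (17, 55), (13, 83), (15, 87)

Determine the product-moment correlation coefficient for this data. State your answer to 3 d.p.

-0.807

n = 4, Σx = 59, Σy = 305, Σx² = 879, Σy² = 23883, Σxy = 4439
nΣxy − ΣxΣy = 17756 − 17995 = -239
nΣx² − (Σx)² = 3516 − 3481 = 35; nΣy² − (Σy)² = 95532 − 93025 = 2507
r = -239 / √(35 × 2507) = -239 / 296.2178 ≈ -0.807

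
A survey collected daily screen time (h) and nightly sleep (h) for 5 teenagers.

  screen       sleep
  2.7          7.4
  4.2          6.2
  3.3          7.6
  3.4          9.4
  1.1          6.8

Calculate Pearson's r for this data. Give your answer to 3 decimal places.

n = 5, Σx = 14.7, Σy = 37.4, Σx² = 48.59, Σy² = 285.56, Σxy = 110.54
nΣxy − ΣxΣy = 552.7 − 549.78 = 2.92
nΣx² − (Σx)² = 242.95 − 216.09 = 26.86; nΣy² − (Σy)² = 1427.8 − 1398.76 = 29.04
r = 2.92 / √(26.86 × 29.04) = 2.92 / 27.9287 ≈ 0.105

0.105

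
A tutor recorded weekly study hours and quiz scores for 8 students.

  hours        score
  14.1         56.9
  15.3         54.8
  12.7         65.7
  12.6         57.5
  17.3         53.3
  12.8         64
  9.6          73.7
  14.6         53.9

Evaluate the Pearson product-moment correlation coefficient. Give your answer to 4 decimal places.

n = 8, Σx = 109, Σy = 479.8, Σx² = 1521.4, Σy² = 29137.18, Σxy = 6435.37
nΣxy − ΣxΣy = 51482.96 − 52298.2 = -815.24
nΣx² − (Σx)² = 12171.2 − 11881 = 290.2; nΣy² − (Σy)² = 233097.44 − 230208.04 = 2889.4
r = -815.24 / √(290.2 × 2889.4) = -815.24 / 915.6986 ≈ -0.8903

-0.8903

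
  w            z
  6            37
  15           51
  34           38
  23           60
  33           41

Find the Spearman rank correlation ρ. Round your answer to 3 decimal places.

0.100

Rank w: 1, 2, 5, 3, 4
Rank z: 1, 4, 2, 5, 3
d = rank(w) − rank(z): 0, -2, 3, -2, 1; Σd² = 18
ρ = 1 − 6Σd² / [n(n²−1)] = 1 − 6×18 / (5×24) = 1 − 108/120 ≈ 0.100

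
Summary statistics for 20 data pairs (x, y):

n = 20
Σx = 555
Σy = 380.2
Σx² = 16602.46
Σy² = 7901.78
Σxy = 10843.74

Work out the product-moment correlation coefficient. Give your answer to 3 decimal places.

r = (nΣxy − ΣxΣy) / √[(nΣx² − (Σx)²)(nΣy² − (Σy)²)]
Numerator: 20×10843.74 − 555×380.2 = 5863.8
Denominator: √[(332049.2 − 308025)(158035.6 − 144552.04)] = √[24024.2 × 13483.56] = 17998.1038
r = 5863.8 / 17998.1038 ≈ 0.326

0.326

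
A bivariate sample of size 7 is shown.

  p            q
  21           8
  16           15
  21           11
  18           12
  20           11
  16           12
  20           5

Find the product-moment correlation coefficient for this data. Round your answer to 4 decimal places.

-0.6737

n = 7, Σp = 132, Σq = 74, Σp² = 2518, Σq² = 844, Σpq = 1367
nΣpq − ΣpΣq = 9569 − 9768 = -199
nΣp² − (Σp)² = 17626 − 17424 = 202; nΣq² − (Σq)² = 5908 − 5476 = 432
r = -199 / √(202 × 432) = -199 / 295.4048 ≈ -0.6737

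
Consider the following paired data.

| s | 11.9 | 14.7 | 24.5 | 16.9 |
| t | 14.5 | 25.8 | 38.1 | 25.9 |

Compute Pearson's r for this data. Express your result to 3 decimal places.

n = 4, Σs = 68, Σt = 104.3, Σs² = 1243.56, Σt² = 2998.31, Σst = 1922.97
nΣst − ΣsΣt = 7691.88 − 7092.4 = 599.48
nΣs² − (Σs)² = 4974.24 − 4624 = 350.24; nΣt² − (Σt)² = 11993.24 − 10878.49 = 1114.75
r = 599.48 / √(350.24 × 1114.75) = 599.48 / 624.8440 ≈ 0.959

0.959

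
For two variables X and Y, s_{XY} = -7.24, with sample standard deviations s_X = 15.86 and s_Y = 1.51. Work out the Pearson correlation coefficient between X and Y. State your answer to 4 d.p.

-0.3023

r = Cov(X,Y) / (s_X · s_Y) = -7.24 / (15.86 × 1.51)
  = -7.24 / 23.9486 ≈ -0.3023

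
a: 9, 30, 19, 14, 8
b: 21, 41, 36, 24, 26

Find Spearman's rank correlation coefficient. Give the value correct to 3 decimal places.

Rank a: 2, 5, 4, 3, 1
Rank b: 1, 5, 4, 2, 3
d = rank(a) − rank(b): 1, 0, 0, 1, -2; Σd² = 6
ρ = 1 − 6Σd² / [n(n²−1)] = 1 − 6×6 / (5×24) = 1 − 36/120 ≈ 0.700

0.700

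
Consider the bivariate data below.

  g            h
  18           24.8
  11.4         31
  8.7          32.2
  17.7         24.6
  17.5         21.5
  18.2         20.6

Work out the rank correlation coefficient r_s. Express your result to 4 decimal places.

Rank g: 5, 2, 1, 4, 3, 6
Rank h: 4, 5, 6, 3, 2, 1
d = rank(g) − rank(h): 1, -3, -5, 1, 1, 5; Σd² = 62
ρ = 1 − 6Σd² / [n(n²−1)] = 1 − 6×62 / (6×35) = 1 − 372/210 ≈ -0.7714

-0.7714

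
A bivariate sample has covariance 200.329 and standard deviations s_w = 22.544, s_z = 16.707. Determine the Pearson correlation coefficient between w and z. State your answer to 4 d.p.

0.5319

r = Cov(w,z) / (s_w · s_z) = 200.329 / (22.544 × 16.707)
  = 200.329 / 376.6426 ≈ 0.5319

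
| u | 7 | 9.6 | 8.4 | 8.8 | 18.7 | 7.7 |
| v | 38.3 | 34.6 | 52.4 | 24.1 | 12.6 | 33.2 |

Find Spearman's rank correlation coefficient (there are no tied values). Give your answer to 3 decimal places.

-0.600

Rank u: 1, 5, 3, 4, 6, 2
Rank v: 5, 4, 6, 2, 1, 3
d = rank(u) − rank(v): -4, 1, -3, 2, 5, -1; Σd² = 56
ρ = 1 − 6Σd² / [n(n²−1)] = 1 − 6×56 / (6×35) = 1 − 336/210 ≈ -0.600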